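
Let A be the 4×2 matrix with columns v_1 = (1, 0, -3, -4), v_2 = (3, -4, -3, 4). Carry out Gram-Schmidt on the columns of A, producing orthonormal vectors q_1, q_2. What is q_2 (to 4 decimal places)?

q_2 = (0.4488, -0.5692, -0.4926, 0.4816)

v_1 = (1, 0, -3, -4); ‖v_1‖ = 5.0990, so q_1 = (0.1961, 0.0000, -0.5883, -0.7845).
q_1·v_2 = 0.1961·3 + 0.0000·(-4) + (-0.5883)·(-3) + (-0.7845)·4 = -0.7845.
u_2 = v_2 + 0.7845·q_1 = (3.1538, -4.0000, -3.4615, 3.3846).
‖u_2‖ = 7.0274, so q_2 = (0.4488, -0.5692, -0.4926, 0.4816).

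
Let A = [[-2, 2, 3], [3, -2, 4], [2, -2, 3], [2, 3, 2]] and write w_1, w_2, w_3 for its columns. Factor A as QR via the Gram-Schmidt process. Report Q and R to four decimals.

e_1 = w_1/‖w_1‖ = (-2, 3, 2, 2)/4.5826 = (-0.4364, 0.6547, 0.4364, 0.4364).
r_{12} = e_1·w_2 = -1.7457.
u_2 = w_2 + 1.7457·e_1 = (1.2381, -0.8571, -1.2381, 3.7619).
‖u_2‖ = 4.2370, so e_2 = (0.2922, -0.2023, -0.2922, 0.8879).
r_{13} = e_1·w_3 = 3.4915; r_{23} = e_2·w_3 = 0.9665.
u_3 = w_3 − 3.4915·e_1 − 0.9665·e_2 = (4.2414, 1.9098, 1.7586, -0.3820).
‖u_3‖ = 4.9875, so e_3 = (0.8504, 0.3829, 0.3526, -0.0766).

Q = [[-0.4364, 0.2922, 0.8504], [0.6547, -0.2023, 0.3829], [0.4364, -0.2922, 0.3526], [0.4364, 0.8879, -0.0766]], R = [[4.5826, -1.7457, 3.4915], [0.0000, 4.2370, 0.9665], [0.0000, 0.0000, 4.9875]]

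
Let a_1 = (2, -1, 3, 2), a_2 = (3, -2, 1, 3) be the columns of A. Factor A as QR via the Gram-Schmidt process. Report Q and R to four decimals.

Q = [[0.4714, 0.4216], [-0.2357, -0.4006], [0.7071, -0.6957], [0.4714, 0.4216]], R = [[4.2426, 4.0069], [0.0000, 2.6352]]

a_1 = (2, -1, 3, 2); ‖a_1‖ = 4.2426, so q_1 = (0.4714, -0.2357, 0.7071, 0.4714).
q_1·a_2 = 0.4714·3 + (-0.2357)·(-2) + 0.7071·1 + 0.4714·3 = 4.0069.
u_2 = a_2 − 4.0069·q_1 = (1.1111, -1.0556, -1.8333, 1.1111).
‖u_2‖ = 2.6352, so q_2 = (0.4216, -0.4006, -0.6957, 0.4216).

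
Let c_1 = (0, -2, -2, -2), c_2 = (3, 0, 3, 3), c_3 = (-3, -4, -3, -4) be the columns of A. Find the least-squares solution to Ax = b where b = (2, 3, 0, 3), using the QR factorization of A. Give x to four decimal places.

e_1 = c_1/‖c_1‖ = (0, -2, -2, -2)/3.4641 = (0.0000, -0.5774, -0.5774, -0.5774).
r_{12} = e_1·c_2 = -3.4641.
u_2 = c_2 + 3.4641·e_1 = (3.0000, -2.0000, 1.0000, 1.0000).
‖u_2‖ = 3.8730, so e_2 = (0.7746, -0.5164, 0.2582, 0.2582).
r_{13} = e_1·c_3 = 6.3509; r_{23} = e_2·c_3 = -2.0656.
u_3 = c_3 − 6.3509·e_1 + 2.0656·e_2 = (-1.4000, -1.4000, 1.2000, 0.2000).
‖u_3‖ = 2.3238, so e_3 = (-0.6025, -0.6025, 0.5164, 0.0861).
Qᵀb = (-3.4641, 0.7746, -2.7541).
Back-substitute: x_3 = -2.7541/2.3238 = -1.1852.
x_2 = (0.7746 + 2.0656·(-1.1852))/3.8730 = -0.4321.
x_1 = (-3.4641 + 3.4641·(-0.4321) − 6.3509·(-1.1852))/3.4641 = 0.7407.

x = (0.7407, -0.4321, -1.1852)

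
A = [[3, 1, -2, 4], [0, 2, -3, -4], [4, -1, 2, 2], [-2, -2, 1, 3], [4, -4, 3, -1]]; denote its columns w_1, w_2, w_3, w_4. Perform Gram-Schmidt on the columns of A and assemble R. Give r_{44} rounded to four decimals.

w_1 = (3, 0, 4, -2, 4); ‖w_1‖ = 6.7082, so e_1 = (0.4472, 0.0000, 0.5963, -0.2981, 0.5963).
e_1·w_2 = 0.4472·1 + 0.0000·2 + 0.5963·(-1) + (-0.2981)·(-2) + 0.5963·(-4) = -1.9379.
u_2 = w_2 + 1.9379·e_1 = (1.8667, 2.0000, 0.1556, -2.5778, -2.8444).
‖u_2‖ = 4.7164, so e_2 = (0.3958, 0.4241, 0.0330, -0.5466, -0.6031).
e_1·w_3 = 0.4472·(-2) + 0.0000·(-3) + 0.5963·2 + (-0.2981)·1 + 0.5963·3 = 1.7889; e_2·w_3 = 0.3958·(-2) + 0.4241·(-3) + 0.0330·2 + (-0.5466)·1 + (-0.6031)·3 = -4.3536.
u_3 = w_3 − 1.7889·e_1 + 4.3536·e_2 = (-1.0769, -1.1538, 1.0769, -0.8462, -0.6923).
‖u_3‖ = 2.2014, so e_3 = (-0.4892, -0.5241, 0.4892, -0.3844, -0.3145).
e_1·w_4 = 0.4472·4 + 0.0000·(-4) + 0.5963·2 + (-0.2981)·3 + 0.5963·(-1) = 1.4907; e_2·w_4 = 0.3958·4 + 0.4241·(-4) + 0.0330·2 + (-0.5466)·3 + (-0.6031)·(-1) = -1.0837; e_3·w_4 = (-0.4892)·4 + (-0.5241)·(-4) + 0.4892·2 + (-0.3844)·3 + (-0.3145)·(-1) = 0.2795.
u_4 = w_4 − 1.4907·e_1 + 1.0837·e_2 − 0.2795·e_3 = (3.8990, -3.3939, 1.0101, 2.9596, -2.4545).
r_{44} = ‖u_4‖ = 6.5211.

r_{44} = 6.5211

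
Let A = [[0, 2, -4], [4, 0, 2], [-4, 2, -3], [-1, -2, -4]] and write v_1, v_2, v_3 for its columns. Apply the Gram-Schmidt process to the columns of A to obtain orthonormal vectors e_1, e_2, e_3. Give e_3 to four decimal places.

v_1 = (0, 4, -4, -1); ‖v_1‖ = 5.7446, so e_1 = (0.0000, 0.6963, -0.6963, -0.1741).
e_1·v_2 = 0.0000·2 + 0.6963·0 + (-0.6963)·2 + (-0.1741)·(-2) = -1.0445.
u_2 = v_2 + 1.0445·e_1 = (2.0000, 0.7273, 1.2727, -2.1818).
‖u_2‖ = 3.3029, so e_2 = (0.6055, 0.2202, 0.3853, -0.6606).
e_1·v_3 = 0.0000·(-4) + 0.6963·2 + (-0.6963)·(-3) + (-0.1741)·(-4) = 4.1779; e_2·v_3 = 0.6055·(-4) + 0.2202·2 + 0.3853·(-3) + (-0.6606)·(-4) = -0.4954.
u_3 = v_3 − 4.1779·e_1 + 0.4954·e_2 = (-3.7000, -0.8000, 0.1000, -3.6000).
‖u_3‖ = 5.2249, so e_3 = (-0.7081, -0.1531, 0.0191, -0.6890).

e_3 = (-0.7081, -0.1531, 0.0191, -0.6890)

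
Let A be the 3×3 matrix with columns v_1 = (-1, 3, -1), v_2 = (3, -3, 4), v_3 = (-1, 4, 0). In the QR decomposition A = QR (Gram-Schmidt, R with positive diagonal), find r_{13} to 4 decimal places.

r_{13} = 3.9196

e_1 = v_1/‖v_1‖ = (-1, 3, -1)/3.3166 = (-0.3015, 0.9045, -0.3015).
r_{13} = e_1·v_3 = 3.9196.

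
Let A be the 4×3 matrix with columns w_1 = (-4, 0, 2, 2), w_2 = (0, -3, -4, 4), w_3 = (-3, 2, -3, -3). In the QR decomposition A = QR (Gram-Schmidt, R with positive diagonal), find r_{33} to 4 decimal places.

r_{33} = 5.4883

w_1 = (-4, 0, 2, 2); ‖w_1‖ = 4.8990, so e_1 = (-0.8165, 0.0000, 0.4082, 0.4082).
e_1·w_2 = (-0.8165)·0 + 0.0000·(-3) + 0.4082·(-4) + 0.4082·4 = 0.0000.
u_2 = w_2 + 0.0000·e_1 = (0.0000, -3.0000, -4.0000, 4.0000).
‖u_2‖ = 6.4031, so e_2 = (0.0000, -0.4685, -0.6247, 0.6247).
e_1·w_3 = (-0.8165)·(-3) + 0.0000·2 + 0.4082·(-3) + 0.4082·(-3) = 0.0000; e_2·w_3 = 0.0000·(-3) + (-0.4685)·2 + (-0.6247)·(-3) + 0.6247·(-3) = -0.9370.
u_3 = w_3 + 0.0000·e_1 + 0.9370·e_2 = (-3.0000, 1.5610, -3.5854, -2.4146).
r_{33} = ‖u_3‖ = 5.4883.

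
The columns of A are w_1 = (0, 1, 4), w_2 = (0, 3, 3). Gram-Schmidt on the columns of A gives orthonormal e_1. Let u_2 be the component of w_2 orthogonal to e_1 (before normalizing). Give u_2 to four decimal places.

w_1 = (0, 1, 4); ‖w_1‖ = 4.1231, so e_1 = (0.0000, 0.2425, 0.9701).
e_1·w_2 = 0.0000·0 + 0.2425·3 + 0.9701·3 = 3.6380.
u_2 = w_2 − 3.6380·e_1 = (0.0000, 2.1176, -0.5294).

u_2 = (0.0000, 2.1176, -0.5294)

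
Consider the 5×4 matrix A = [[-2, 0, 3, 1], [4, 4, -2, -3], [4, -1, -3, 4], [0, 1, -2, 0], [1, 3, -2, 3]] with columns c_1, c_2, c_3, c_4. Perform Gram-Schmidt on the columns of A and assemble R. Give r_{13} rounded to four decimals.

r_{13} = -4.6032

e_1 = c_1/‖c_1‖ = (-2, 4, 4, 0, 1)/6.0828 = (-0.3288, 0.6576, 0.6576, 0.0000, 0.1644).
r_{13} = e_1·c_3 = -4.6032.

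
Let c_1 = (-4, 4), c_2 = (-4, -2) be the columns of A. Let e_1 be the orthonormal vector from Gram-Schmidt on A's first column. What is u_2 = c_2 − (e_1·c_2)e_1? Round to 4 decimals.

u_2 = (-3.0000, -3.0000)

c_1 = (-4, 4); ‖c_1‖ = 5.6569, so e_1 = (-0.7071, 0.7071).
e_1·c_2 = (-0.7071)·(-4) + 0.7071·(-2) = 1.4142.
u_2 = c_2 − 1.4142·e_1 = (-3.0000, -3.0000).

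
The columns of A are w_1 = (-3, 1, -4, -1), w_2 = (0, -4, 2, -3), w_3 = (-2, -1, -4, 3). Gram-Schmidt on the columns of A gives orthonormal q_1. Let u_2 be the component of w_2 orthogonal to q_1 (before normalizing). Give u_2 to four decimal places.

w_1 = (-3, 1, -4, -1); ‖w_1‖ = 5.1962, so q_1 = (-0.5774, 0.1925, -0.7698, -0.1925).
q_1·w_2 = (-0.5774)·0 + 0.1925·(-4) + (-0.7698)·2 + (-0.1925)·(-3) = -1.7321.
u_2 = w_2 + 1.7321·q_1 = (-1.0000, -3.6667, 0.6667, -3.3333).

u_2 = (-1.0000, -3.6667, 0.6667, -3.3333)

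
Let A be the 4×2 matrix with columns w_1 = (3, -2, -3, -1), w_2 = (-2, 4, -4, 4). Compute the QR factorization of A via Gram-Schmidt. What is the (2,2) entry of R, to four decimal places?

e_1 = w_1/‖w_1‖ = (3, -2, -3, -1)/4.7958 = (0.6255, -0.4170, -0.6255, -0.2085).
r_{12} = e_1·w_2 = -1.2511.
u_2 = w_2 + 1.2511·e_1 = (-1.2174, 3.4783, -4.7826, 3.7391).
r_{22} = ‖u_2‖ = 7.1017.

r_{22} = 7.1017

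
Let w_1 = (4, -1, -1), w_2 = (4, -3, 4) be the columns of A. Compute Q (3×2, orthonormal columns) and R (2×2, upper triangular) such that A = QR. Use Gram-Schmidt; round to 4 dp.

Q = [[0.9428, 0.1249], [-0.2357, -0.4059], [-0.2357, 0.9054]], R = [[4.2426, 3.5355], [0.0000, 5.3385]]

w_1 = (4, -1, -1); ‖w_1‖ = 4.2426, so q_1 = (0.9428, -0.2357, -0.2357).
q_1·w_2 = 0.9428·4 + (-0.2357)·(-3) + (-0.2357)·4 = 3.5355.
u_2 = w_2 − 3.5355·q_1 = (0.6667, -2.1667, 4.8333).
‖u_2‖ = 5.3385, so q_2 = (0.1249, -0.4059, 0.9054).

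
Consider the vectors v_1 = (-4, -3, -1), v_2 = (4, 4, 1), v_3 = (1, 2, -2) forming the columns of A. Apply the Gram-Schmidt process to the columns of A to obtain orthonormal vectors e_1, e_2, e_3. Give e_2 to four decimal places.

v_1 = (-4, -3, -1); ‖v_1‖ = 5.0990, so e_1 = (-0.7845, -0.5883, -0.1961).
e_1·v_2 = (-0.7845)·4 + (-0.5883)·4 + (-0.1961)·1 = -5.6874.
u_2 = v_2 + 5.6874·e_1 = (-0.4615, 0.6538, -0.1154).
‖u_2‖ = 0.8086, so e_2 = (-0.5708, 0.8086, -0.1427).

e_2 = (-0.5708, 0.8086, -0.1427)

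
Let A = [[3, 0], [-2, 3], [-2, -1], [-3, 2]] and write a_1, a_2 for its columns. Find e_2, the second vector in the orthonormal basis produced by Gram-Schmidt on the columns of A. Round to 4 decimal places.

e_2 = (0.3621, 0.7001, -0.5552, 0.2655)

a_1 = (3, -2, -2, -3); ‖a_1‖ = 5.0990, so e_1 = (0.5883, -0.3922, -0.3922, -0.5883).
e_1·a_2 = 0.5883·0 + (-0.3922)·3 + (-0.3922)·(-1) + (-0.5883)·2 = -1.9612.
u_2 = a_2 + 1.9612·e_1 = (1.1538, 2.2308, -1.7692, 0.8462).
‖u_2‖ = 3.1865, so e_2 = (0.3621, 0.7001, -0.5552, 0.2655).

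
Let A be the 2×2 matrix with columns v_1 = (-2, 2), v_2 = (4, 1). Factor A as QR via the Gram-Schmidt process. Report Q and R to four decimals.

v_1 = (-2, 2); ‖v_1‖ = 2.8284, so e_1 = (-0.7071, 0.7071).
e_1·v_2 = (-0.7071)·4 + 0.7071·1 = -2.1213.
u_2 = v_2 + 2.1213·e_1 = (2.5000, 2.5000).
‖u_2‖ = 3.5355, so e_2 = (0.7071, 0.7071).

Q = [[-0.7071, 0.7071], [0.7071, 0.7071]], R = [[2.8284, -2.1213], [0.0000, 3.5355]]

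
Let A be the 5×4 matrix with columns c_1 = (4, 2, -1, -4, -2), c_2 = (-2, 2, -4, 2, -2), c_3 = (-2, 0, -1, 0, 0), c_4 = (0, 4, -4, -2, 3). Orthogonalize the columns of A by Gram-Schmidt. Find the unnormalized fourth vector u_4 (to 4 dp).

e_1 = c_1/‖c_1‖ = (4, 2, -1, -4, -2)/6.4031 = (0.6247, 0.3123, -0.1562, -0.6247, -0.3123).
r_{12} = e_1·c_2 = -0.6247.
u_2 = c_2 + 0.6247·e_1 = (-1.6098, 2.1951, -4.0976, 1.6098, -2.1951).
‖u_2‖ = 5.6223, so e_2 = (-0.2863, 0.3904, -0.7288, 0.2863, -0.3904).
r_{13} = e_1·c_3 = -1.0932; r_{23} = e_2·c_3 = 1.3014.
u_3 = c_3 + 1.0932·e_1 − 1.3014·e_2 = (-0.9444, -0.1667, -0.2222, -1.0556, 0.1667).
‖u_3‖ = 1.4530, so e_3 = (-0.6500, -0.1147, -0.1529, -0.7265, 0.1147).
r_{14} = e_1·c_4 = 2.1864; r_{24} = e_2·c_4 = 2.7330; r_{34} = e_3·c_4 = 1.9500.
u_4 = c_4 − 2.1864·e_1 − 2.7330·e_2 − 1.9500·e_3 = (0.6842, 2.4737, -1.3684, 0.0000, 4.5263).

u_4 = (0.6842, 2.4737, -1.3684, 0.0000, 4.5263)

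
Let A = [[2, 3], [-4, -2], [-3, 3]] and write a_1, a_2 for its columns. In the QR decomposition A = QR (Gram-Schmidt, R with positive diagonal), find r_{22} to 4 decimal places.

a_1 = (2, -4, -3); ‖a_1‖ = 5.3852, so q_1 = (0.3714, -0.7428, -0.5571).
q_1·a_2 = 0.3714·3 + (-0.7428)·(-2) + (-0.5571)·3 = 0.9285.
u_2 = a_2 − 0.9285·q_1 = (2.6552, -1.3103, 3.5172).
r_{22} = ‖u_2‖ = 4.5976.

r_{22} = 4.5976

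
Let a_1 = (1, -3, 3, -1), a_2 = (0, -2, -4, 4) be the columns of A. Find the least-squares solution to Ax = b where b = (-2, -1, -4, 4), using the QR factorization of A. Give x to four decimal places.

x = (-0.3226, 0.8548)

e_1 = a_1/‖a_1‖ = (1, -3, 3, -1)/4.4721 = (0.2236, -0.6708, 0.6708, -0.2236).
r_{12} = e_1·a_2 = -2.2361.
u_2 = a_2 + 2.2361·e_1 = (0.5000, -3.5000, -2.5000, 3.5000).
‖u_2‖ = 5.5678, so e_2 = (0.0898, -0.6286, -0.4490, 0.6286).
Qᵀb = (-3.3541, 4.7595).
Back-substitute: x_2 = 4.7595/5.5678 = 0.8548.
x_1 = (-3.3541 + 2.2361·0.8548)/4.4721 = -0.3226.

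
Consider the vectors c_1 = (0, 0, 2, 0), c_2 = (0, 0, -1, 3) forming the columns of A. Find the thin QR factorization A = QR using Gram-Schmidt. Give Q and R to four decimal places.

Q = [[0.0000, 0.0000], [0.0000, 0.0000], [1.0000, 0.0000], [0.0000, 1.0000]], R = [[2.0000, -1.0000], [0.0000, 3.0000]]

q_1 = c_1/‖c_1‖ = (0, 0, 2, 0)/2.0000 = (0.0000, 0.0000, 1.0000, 0.0000).
r_{12} = q_1·c_2 = -1.0000.
u_2 = c_2 + 1.0000·q_1 = (0.0000, 0.0000, 0.0000, 3.0000).
‖u_2‖ = 3.0000, so q_2 = (0.0000, 0.0000, 0.0000, 1.0000).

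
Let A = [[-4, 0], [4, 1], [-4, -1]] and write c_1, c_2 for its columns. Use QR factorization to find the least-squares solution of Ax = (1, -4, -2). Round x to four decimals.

x = (-0.2500, 0.0000)

e_1 = c_1/‖c_1‖ = (-4, 4, -4)/6.9282 = (-0.5774, 0.5774, -0.5774).
r_{12} = e_1·c_2 = 1.1547.
u_2 = c_2 − 1.1547·e_1 = (0.6667, 0.3333, -0.3333).
‖u_2‖ = 0.8165, so e_2 = (0.8165, 0.4082, -0.4082).
Qᵀb = (-1.7321, 0.0000).
Back-substitute: x_2 = 0.0000/0.8165 = 0.0000.
x_1 = (-1.7321 − 1.1547·0.0000)/6.9282 = -0.2500.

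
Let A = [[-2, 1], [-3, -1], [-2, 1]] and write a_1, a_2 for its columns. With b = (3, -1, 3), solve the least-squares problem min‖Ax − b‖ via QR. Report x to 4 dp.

x = (-0.4000, 2.2000)

a_1 = (-2, -3, -2); ‖a_1‖ = 4.1231, so q_1 = (-0.4851, -0.7276, -0.4851).
q_1·a_2 = (-0.4851)·1 + (-0.7276)·(-1) + (-0.4851)·1 = -0.2425.
u_2 = a_2 + 0.2425·q_1 = (0.8824, -1.1765, 0.8824).
‖u_2‖ = 1.7150, so q_2 = (0.5145, -0.6860, 0.5145).
Qᵀb = (-2.1828, 3.7730).
Back-substitute: x_2 = 3.7730/1.7150 = 2.2000.
x_1 = (-2.1828 + 0.2425·2.2000)/4.1231 = -0.4000.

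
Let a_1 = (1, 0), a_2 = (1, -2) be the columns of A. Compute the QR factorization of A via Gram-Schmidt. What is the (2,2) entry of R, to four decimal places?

r_{22} = 2.0000

q_1 = a_1/‖a_1‖ = (1, 0)/1.0000 = (1.0000, 0.0000).
r_{12} = q_1·a_2 = 1.0000.
u_2 = a_2 − 1.0000·q_1 = (0.0000, -2.0000).
r_{22} = ‖u_2‖ = 2.0000.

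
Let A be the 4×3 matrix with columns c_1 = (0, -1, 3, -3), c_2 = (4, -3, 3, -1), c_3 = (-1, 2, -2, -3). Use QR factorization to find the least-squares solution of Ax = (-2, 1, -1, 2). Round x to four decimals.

c_1 = (0, -1, 3, -3); ‖c_1‖ = 4.3589, so e_1 = (0.0000, -0.2294, 0.6882, -0.6882).
e_1·c_2 = 0.0000·4 + (-0.2294)·(-3) + 0.6882·3 + (-0.6882)·(-1) = 3.4412.
u_2 = c_2 − 3.4412·e_1 = (4.0000, -2.2105, 0.6316, 1.3684).
‖u_2‖ = 4.8123, so e_2 = (0.8312, -0.4594, 0.1312, 0.2844).
e_1·c_3 = 0.0000·(-1) + (-0.2294)·2 + 0.6882·(-2) + (-0.6882)·(-3) = 0.2294; e_2·c_3 = 0.8312·(-1) + (-0.4594)·2 + 0.1312·(-2) + 0.2844·(-3) = -2.8655.
u_3 = c_3 − 0.2294·e_1 + 2.8655·e_2 = (1.3818, 0.7364, -1.7818, -2.0273).
‖u_3‖ = 3.1203, so e_3 = (0.4428, 0.2360, -0.5710, -0.6497).
Qᵀb = (-2.2942, -1.6843, -1.3781).
Back-substitute: x_3 = -1.3781/3.1203 = -0.4416.
x_2 = (-1.6843 + 2.8655·(-0.4416))/4.8123 = -0.6130.
x_1 = (-2.2942 − 3.4412·(-0.6130) − 0.2294·(-0.4416))/4.3589 = -0.0191.

x = (-0.0191, -0.6130, -0.4416)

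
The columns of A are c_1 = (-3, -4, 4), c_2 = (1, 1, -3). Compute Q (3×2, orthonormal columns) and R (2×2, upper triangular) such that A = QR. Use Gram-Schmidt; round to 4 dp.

Q = [[-0.4685, -0.2634], [-0.6247, -0.5762], [0.6247, -0.7737]], R = [[6.4031, -2.9673], [0.0000, 1.4816]]

q_1 = c_1/‖c_1‖ = (-3, -4, 4)/6.4031 = (-0.4685, -0.6247, 0.6247).
r_{12} = q_1·c_2 = -2.9673.
u_2 = c_2 + 2.9673·q_1 = (-0.3902, -0.8537, -1.1463).
‖u_2‖ = 1.4816, so q_2 = (-0.2634, -0.5762, -0.7737).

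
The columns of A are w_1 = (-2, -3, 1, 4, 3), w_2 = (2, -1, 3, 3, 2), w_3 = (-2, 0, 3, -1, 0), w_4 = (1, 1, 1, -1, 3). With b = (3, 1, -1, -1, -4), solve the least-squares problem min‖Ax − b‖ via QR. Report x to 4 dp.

q_1 = w_1/‖w_1‖ = (-2, -3, 1, 4, 3)/6.2450 = (-0.3203, -0.4804, 0.1601, 0.6405, 0.4804).
r_{12} = q_1·w_2 = 3.2026.
u_2 = w_2 − 3.2026·q_1 = (3.0256, 0.5385, 2.4872, 0.9487, 0.4615).
‖u_2‖ = 4.0919, so q_2 = (0.7394, 0.1316, 0.6078, 0.2319, 0.1128).
r_{13} = q_1·w_3 = 0.4804; r_{23} = q_2·w_3 = 0.1128.
u_3 = w_3 − 0.4804·q_1 − 0.1128·q_2 = (-1.9296, 0.2159, 2.8545, -1.3338, -0.2435).
‖u_3‖ = 3.7090, so q_3 = (-0.5202, 0.0582, 0.7696, -0.3596, -0.0656).
r_{14} = q_1·w_4 = 0.1601; r_{24} = q_2·w_4 = 1.5854; r_{34} = q_3·w_4 = 0.4703.
u_4 = w_4 − 0.1601·q_1 − 1.5854·q_2 − 0.4703·q_3 = (0.1237, 0.8409, -0.3512, -1.3010, 2.7751).
‖u_4‖ = 3.2000, so q_4 = (0.0386, 0.2628, -0.1098, -0.4066, 0.8672).
Qᵀb = (-4.1633, 1.0590, -1.6499, -2.5739).
Back-substitute: x_4 = -2.5739/3.2000 = -0.8043.
x_3 = (-1.6499 − 0.4703·(-0.8043))/3.7090 = -0.3429.
x_2 = (1.0590 − 0.1128·(-0.3429) − 1.5854·(-0.8043))/4.0919 = 0.5799.
x_1 = (-4.1633 − 3.2026·0.5799 − 0.4804·(-0.3429) − 0.1601·(-0.8043))/6.2450 = -0.9171.

x = (-0.9171, 0.5799, -0.3429, -0.8043)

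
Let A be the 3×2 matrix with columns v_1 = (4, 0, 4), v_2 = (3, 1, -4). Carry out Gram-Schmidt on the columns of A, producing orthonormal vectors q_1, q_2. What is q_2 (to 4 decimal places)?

q_2 = (0.6931, 0.1980, -0.6931)

v_1 = (4, 0, 4); ‖v_1‖ = 5.6569, so q_1 = (0.7071, 0.0000, 0.7071).
q_1·v_2 = 0.7071·3 + 0.0000·1 + 0.7071·(-4) = -0.7071.
u_2 = v_2 + 0.7071·q_1 = (3.5000, 1.0000, -3.5000).
‖u_2‖ = 5.0498, so q_2 = (0.6931, 0.1980, -0.6931).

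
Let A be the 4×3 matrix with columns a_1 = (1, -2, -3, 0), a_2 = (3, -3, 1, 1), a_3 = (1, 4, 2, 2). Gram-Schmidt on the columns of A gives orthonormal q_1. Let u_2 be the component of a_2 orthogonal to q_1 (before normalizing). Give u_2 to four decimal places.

q_1 = a_1/‖a_1‖ = (1, -2, -3, 0)/3.7417 = (0.2673, -0.5345, -0.8018, 0.0000).
r_{12} = q_1·a_2 = 1.6036.
u_2 = a_2 − 1.6036·q_1 = (2.5714, -2.1429, 2.2857, 1.0000).

u_2 = (2.5714, -2.1429, 2.2857, 1.0000)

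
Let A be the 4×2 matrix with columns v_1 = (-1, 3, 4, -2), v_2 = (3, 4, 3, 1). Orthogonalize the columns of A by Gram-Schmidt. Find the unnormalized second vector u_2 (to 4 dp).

u_2 = (3.6333, 2.1000, 0.4667, 2.2667)

e_1 = v_1/‖v_1‖ = (-1, 3, 4, -2)/5.4772 = (-0.1826, 0.5477, 0.7303, -0.3651).
r_{12} = e_1·v_2 = 3.4689.
u_2 = v_2 − 3.4689·e_1 = (3.6333, 2.1000, 0.4667, 2.2667).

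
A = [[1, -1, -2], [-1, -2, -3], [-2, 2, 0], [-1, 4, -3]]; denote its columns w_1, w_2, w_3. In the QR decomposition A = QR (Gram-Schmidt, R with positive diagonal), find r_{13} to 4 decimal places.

w_1 = (1, -1, -2, -1); ‖w_1‖ = 2.6458, so q_1 = (0.3780, -0.3780, -0.7559, -0.3780).
r_{13} = q_1·w_3 = 1.5119.

r_{13} = 1.5119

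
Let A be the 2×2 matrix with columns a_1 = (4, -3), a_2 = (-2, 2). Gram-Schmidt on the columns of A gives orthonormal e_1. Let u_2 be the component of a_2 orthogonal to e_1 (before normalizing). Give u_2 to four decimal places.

a_1 = (4, -3); ‖a_1‖ = 5.0000, so e_1 = (0.8000, -0.6000).
e_1·a_2 = 0.8000·(-2) + (-0.6000)·2 = -2.8000.
u_2 = a_2 + 2.8000·e_1 = (0.2400, 0.3200).

u_2 = (0.2400, 0.3200)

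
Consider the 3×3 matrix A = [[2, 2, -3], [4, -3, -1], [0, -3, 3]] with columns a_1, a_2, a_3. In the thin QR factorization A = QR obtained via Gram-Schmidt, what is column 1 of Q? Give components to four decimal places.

e_1 = (0.4472, 0.8944, 0.0000)

e_1 = a_1/‖a_1‖ = (2, 4, 0)/4.4721 = (0.4472, 0.8944, 0.0000).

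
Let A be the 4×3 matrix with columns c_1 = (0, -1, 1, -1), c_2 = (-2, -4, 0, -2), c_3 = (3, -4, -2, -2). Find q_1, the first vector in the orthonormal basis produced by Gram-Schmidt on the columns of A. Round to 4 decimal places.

q_1 = (0.0000, -0.5774, 0.5774, -0.5774)

c_1 = (0, -1, 1, -1); ‖c_1‖ = 1.7321, so q_1 = (0.0000, -0.5774, 0.5774, -0.5774).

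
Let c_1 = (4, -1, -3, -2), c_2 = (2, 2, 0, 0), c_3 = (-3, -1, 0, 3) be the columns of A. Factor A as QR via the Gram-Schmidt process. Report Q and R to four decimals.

Q = [[0.7303, 0.4602, 0.0314], [-0.1826, 0.8437, -0.0314], [-0.5477, 0.2301, -0.5174], [-0.3651, 0.1534, 0.8546]], R = [[5.4772, 1.0954, -3.1038], [0.0000, 2.6077, -1.7640], [0.0000, 0.0000, 2.5010]]

e_1 = c_1/‖c_1‖ = (4, -1, -3, -2)/5.4772 = (0.7303, -0.1826, -0.5477, -0.3651).
r_{12} = e_1·c_2 = 1.0954.
u_2 = c_2 − 1.0954·e_1 = (1.2000, 2.2000, 0.6000, 0.4000).
‖u_2‖ = 2.6077, so e_2 = (0.4602, 0.8437, 0.2301, 0.1534).
r_{13} = e_1·c_3 = -3.1038; r_{23} = e_2·c_3 = -1.7640.
u_3 = c_3 + 3.1038·e_1 + 1.7640·e_2 = (0.0784, -0.0784, -1.2941, 2.1373).
‖u_3‖ = 2.5010, so e_3 = (0.0314, -0.0314, -0.5174, 0.8546).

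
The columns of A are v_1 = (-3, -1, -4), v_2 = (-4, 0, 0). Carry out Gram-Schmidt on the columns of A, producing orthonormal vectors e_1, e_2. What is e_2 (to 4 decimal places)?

e_2 = (-0.8086, 0.1427, 0.5708)

v_1 = (-3, -1, -4); ‖v_1‖ = 5.0990, so e_1 = (-0.5883, -0.1961, -0.7845).
e_1·v_2 = (-0.5883)·(-4) + (-0.1961)·0 + (-0.7845)·0 = 2.3534.
u_2 = v_2 − 2.3534·e_1 = (-2.6154, 0.4615, 1.8462).
‖u_2‖ = 3.2344, so e_2 = (-0.8086, 0.1427, 0.5708).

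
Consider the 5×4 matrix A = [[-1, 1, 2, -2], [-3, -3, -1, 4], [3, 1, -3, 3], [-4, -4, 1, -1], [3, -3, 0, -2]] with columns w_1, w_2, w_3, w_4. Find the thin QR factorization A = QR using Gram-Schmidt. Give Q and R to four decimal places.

Q = [[-0.1508, 0.2633, 0.4685, 0.3211], [-0.4523, -0.3313, -0.4845, 0.6703], [0.4523, -0.0425, -0.6385, -0.2124], [-0.6030, -0.4417, 0.0441, -0.6089], [0.4523, -0.7900, 0.3690, 0.1778]], R = [[6.6332, 2.7136, -1.8091, -0.4523], [0.0000, 5.3513, 0.5436, 0.0425], [0.0000, 0.0000, 3.3811, -5.5725], [0.0000, 0.0000, 0.0000, 1.6554]]

w_1 = (-1, -3, 3, -4, 3); ‖w_1‖ = 6.6332, so q_1 = (-0.1508, -0.4523, 0.4523, -0.6030, 0.4523).
q_1·w_2 = (-0.1508)·1 + (-0.4523)·(-3) + 0.4523·1 + (-0.6030)·(-4) + 0.4523·(-3) = 2.7136.
u_2 = w_2 − 2.7136·q_1 = (1.4091, -1.7727, -0.2273, -2.3636, -4.2273).
‖u_2‖ = 5.3513, so q_2 = (0.2633, -0.3313, -0.0425, -0.4417, -0.7900).
q_1·w_3 = (-0.1508)·2 + (-0.4523)·(-1) + 0.4523·(-3) + (-0.6030)·1 + 0.4523·0 = -1.8091; q_2·w_3 = 0.2633·2 + (-0.3313)·(-1) + (-0.0425)·(-3) + (-0.4417)·1 + (-0.7900)·0 = 0.5436.
u_3 = w_3 + 1.8091·q_1 − 0.5436·q_2 = (1.5841, -1.6381, -2.1587, 0.1492, 1.2476).
‖u_3‖ = 3.3811, so q_3 = (0.4685, -0.4845, -0.6385, 0.0441, 0.3690).
q_1·w_4 = (-0.1508)·(-2) + (-0.4523)·4 + 0.4523·3 + (-0.6030)·(-1) + 0.4523·(-2) = -0.4523; q_2·w_4 = 0.2633·(-2) + (-0.3313)·4 + (-0.0425)·3 + (-0.4417)·(-1) + (-0.7900)·(-2) = 0.0425; q_3·w_4 = 0.4685·(-2) + (-0.4845)·4 + (-0.6385)·3 + 0.0441·(-1) + 0.3690·(-2) = -5.5725.
u_4 = w_4 + 0.4523·q_1 − 0.0425·q_2 + 5.5725·q_3 = (0.5315, 1.1097, -0.3516, -1.0081, 0.2944).
‖u_4‖ = 1.6554, so q_4 = (0.3211, 0.6703, -0.2124, -0.6089, 0.1778).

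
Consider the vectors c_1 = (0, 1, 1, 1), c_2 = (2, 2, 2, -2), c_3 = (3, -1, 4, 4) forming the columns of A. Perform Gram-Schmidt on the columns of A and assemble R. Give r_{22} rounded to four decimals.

r_{22} = 3.8297

c_1 = (0, 1, 1, 1); ‖c_1‖ = 1.7321, so q_1 = (0.0000, 0.5774, 0.5774, 0.5774).
q_1·c_2 = 0.0000·2 + 0.5774·2 + 0.5774·2 + 0.5774·(-2) = 1.1547.
u_2 = c_2 − 1.1547·q_1 = (2.0000, 1.3333, 1.3333, -2.6667).
r_{22} = ‖u_2‖ = 3.8297.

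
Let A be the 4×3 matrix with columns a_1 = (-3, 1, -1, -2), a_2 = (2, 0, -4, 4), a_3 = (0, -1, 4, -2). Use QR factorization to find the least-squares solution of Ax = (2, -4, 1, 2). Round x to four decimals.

x = (3.2857, 5.7381, 6.9048)

q_1 = a_1/‖a_1‖ = (-3, 1, -1, -2)/3.8730 = (-0.7746, 0.2582, -0.2582, -0.5164).
r_{12} = q_1·a_2 = -2.5820.
u_2 = a_2 + 2.5820·q_1 = (0.0000, 0.6667, -4.6667, 2.6667).
‖u_2‖ = 5.4160, so q_2 = (0.0000, 0.1231, -0.8616, 0.4924).
r_{13} = q_1·a_3 = -0.2582; r_{23} = q_2·a_3 = -4.5544.
u_3 = a_3 + 0.2582·q_1 + 4.5544·q_2 = (-0.2000, -0.3727, 0.0091, 0.1091).
‖u_3‖ = 0.4369, so q_3 = (-0.4577, -0.8531, 0.0208, 0.2497).
Qᵀb = (-3.8730, -0.3693, 3.0169).
Back-substitute: x_3 = 3.0169/0.4369 = 6.9048.
x_2 = (-0.3693 + 4.5544·6.9048)/5.4160 = 5.7381.
x_1 = (-3.8730 + 2.5820·5.7381 + 0.2582·6.9048)/3.8730 = 3.2857.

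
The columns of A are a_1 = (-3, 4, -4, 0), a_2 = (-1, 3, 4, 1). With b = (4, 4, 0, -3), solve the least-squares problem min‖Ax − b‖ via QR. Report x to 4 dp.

x = (0.1022, 0.1890)

q_1 = a_1/‖a_1‖ = (-3, 4, -4, 0)/6.4031 = (-0.4685, 0.6247, -0.6247, 0.0000).
r_{12} = q_1·a_2 = -0.1562.
u_2 = a_2 + 0.1562·q_1 = (-1.0732, 3.0976, 3.9024, 1.0000).
‖u_2‖ = 5.1938, so q_2 = (-0.2066, 0.5964, 0.7514, 0.1925).
Qᵀb = (0.6247, 0.9815).
Back-substitute: x_2 = 0.9815/5.1938 = 0.1890.
x_1 = (0.6247 + 0.1562·0.1890)/6.4031 = 0.1022.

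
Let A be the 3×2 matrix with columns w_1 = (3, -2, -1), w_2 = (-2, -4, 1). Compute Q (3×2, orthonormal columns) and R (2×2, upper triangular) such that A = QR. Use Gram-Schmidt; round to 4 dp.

Q = [[0.8018, -0.4840], [-0.5345, -0.8431], [-0.2673, 0.2342]], R = [[3.7417, 0.2673], [0.0000, 4.5748]]

e_1 = w_1/‖w_1‖ = (3, -2, -1)/3.7417 = (0.8018, -0.5345, -0.2673).
r_{12} = e_1·w_2 = 0.2673.
u_2 = w_2 − 0.2673·e_1 = (-2.2143, -3.8571, 1.0714).
‖u_2‖ = 4.5748, so e_2 = (-0.4840, -0.8431, 0.2342).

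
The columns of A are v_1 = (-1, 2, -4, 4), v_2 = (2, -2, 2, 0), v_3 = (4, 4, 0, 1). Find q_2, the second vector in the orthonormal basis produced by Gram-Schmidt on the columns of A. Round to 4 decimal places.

q_2 = (0.6264, -0.4802, 0.1879, 0.5846)

v_1 = (-1, 2, -4, 4); ‖v_1‖ = 6.0828, so q_1 = (-0.1644, 0.3288, -0.6576, 0.6576).
q_1·v_2 = (-0.1644)·2 + 0.3288·(-2) + (-0.6576)·2 + 0.6576·0 = -2.3016.
u_2 = v_2 + 2.3016·q_1 = (1.6216, -1.2432, 0.4865, 1.5135).
‖u_2‖ = 2.5890, so q_2 = (0.6264, -0.4802, 0.1879, 0.5846).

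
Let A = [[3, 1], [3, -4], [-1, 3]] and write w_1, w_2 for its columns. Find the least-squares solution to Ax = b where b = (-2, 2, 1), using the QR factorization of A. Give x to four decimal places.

q_1 = w_1/‖w_1‖ = (3, 3, -1)/4.3589 = (0.6882, 0.6882, -0.2294).
r_{12} = q_1·w_2 = -2.7530.
u_2 = w_2 + 2.7530·q_1 = (2.8947, -2.1053, 2.3684).
‖u_2‖ = 4.2920, so q_2 = (0.6745, -0.4905, 0.5518).
Qᵀb = (-0.2294, -1.7781).
Back-substitute: x_2 = -1.7781/4.2920 = -0.4143.
x_1 = (-0.2294 + 2.7530·(-0.4143))/4.3589 = -0.3143.

x = (-0.3143, -0.4143)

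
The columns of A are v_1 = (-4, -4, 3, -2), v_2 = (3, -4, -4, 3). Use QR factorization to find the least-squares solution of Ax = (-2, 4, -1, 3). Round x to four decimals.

e_1 = v_1/‖v_1‖ = (-4, -4, 3, -2)/6.7082 = (-0.5963, -0.5963, 0.4472, -0.2981).
r_{12} = e_1·v_2 = -2.0870.
u_2 = v_2 + 2.0870·e_1 = (1.7556, -5.2444, -3.0667, 2.3778).
‖u_2‖ = 6.7561, so e_2 = (0.2598, -0.7763, -0.4539, 0.3519).
Qᵀb = (-2.5342, -2.1150).
Back-substitute: x_2 = -2.1150/6.7561 = -0.3130.
x_1 = (-2.5342 + 2.0870·(-0.3130))/6.7082 = -0.4752.

x = (-0.4752, -0.3130)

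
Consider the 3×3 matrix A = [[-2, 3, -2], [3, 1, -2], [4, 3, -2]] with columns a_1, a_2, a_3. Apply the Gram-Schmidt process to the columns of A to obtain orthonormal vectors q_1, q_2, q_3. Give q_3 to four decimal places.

a_1 = (-2, 3, 4); ‖a_1‖ = 5.3852, so q_1 = (-0.3714, 0.5571, 0.7428).
q_1·a_2 = (-0.3714)·3 + 0.5571·1 + 0.7428·3 = 1.6713.
u_2 = a_2 − 1.6713·q_1 = (3.6207, 0.0690, 1.7586).
‖u_2‖ = 4.0258, so q_2 = (0.8994, 0.0171, 0.4368).
q_1·a_3 = (-0.3714)·(-2) + 0.5571·(-2) + 0.7428·(-2) = -1.8570; q_2·a_3 = 0.8994·(-2) + 0.0171·(-2) + 0.4368·(-2) = -2.7067.
u_3 = a_3 + 1.8570·q_1 + 2.7067·q_2 = (-0.2553, -0.9191, 0.5617).
‖u_3‖ = 1.1070, so q_3 = (-0.2306, -0.8303, 0.5074).

q_3 = (-0.2306, -0.8303, 0.5074)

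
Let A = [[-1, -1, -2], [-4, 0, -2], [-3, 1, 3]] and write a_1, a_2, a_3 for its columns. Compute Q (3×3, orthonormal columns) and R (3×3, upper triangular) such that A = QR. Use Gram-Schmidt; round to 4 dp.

Q = [[-0.1961, -0.7926, 0.5774], [-0.7845, -0.2265, -0.5774], [-0.5883, 0.5661, 0.5774]], R = [[5.0990, -0.3922, 0.1961], [0.0000, 1.3587, 3.7365], [0.0000, 0.0000, 1.7321]]

q_1 = a_1/‖a_1‖ = (-1, -4, -3)/5.0990 = (-0.1961, -0.7845, -0.5883).
r_{12} = q_1·a_2 = -0.3922.
u_2 = a_2 + 0.3922·q_1 = (-1.0769, -0.3077, 0.7692).
‖u_2‖ = 1.3587, so q_2 = (-0.7926, -0.2265, 0.5661).
r_{13} = q_1·a_3 = 0.1961; r_{23} = q_2·a_3 = 3.7365.
u_3 = a_3 − 0.1961·q_1 − 3.7365·q_2 = (1.0000, -1.0000, 1.0000).
‖u_3‖ = 1.7321, so q_3 = (0.5774, -0.5774, 0.5774).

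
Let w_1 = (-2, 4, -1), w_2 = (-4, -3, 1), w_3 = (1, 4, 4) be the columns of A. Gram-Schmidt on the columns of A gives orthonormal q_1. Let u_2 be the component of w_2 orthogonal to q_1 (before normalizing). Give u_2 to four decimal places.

u_2 = (-4.4762, -2.0476, 0.7619)

w_1 = (-2, 4, -1); ‖w_1‖ = 4.5826, so q_1 = (-0.4364, 0.8729, -0.2182).
q_1·w_2 = (-0.4364)·(-4) + 0.8729·(-3) + (-0.2182)·1 = -1.0911.
u_2 = w_2 + 1.0911·q_1 = (-4.4762, -2.0476, 0.7619).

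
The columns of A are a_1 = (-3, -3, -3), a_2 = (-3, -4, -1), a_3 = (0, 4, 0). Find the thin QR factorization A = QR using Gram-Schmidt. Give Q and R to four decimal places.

a_1 = (-3, -3, -3); ‖a_1‖ = 5.1962, so q_1 = (-0.5774, -0.5774, -0.5774).
q_1·a_2 = (-0.5774)·(-3) + (-0.5774)·(-4) + (-0.5774)·(-1) = 4.6188.
u_2 = a_2 − 4.6188·q_1 = (-0.3333, -1.3333, 1.6667).
‖u_2‖ = 2.1602, so q_2 = (-0.1543, -0.6172, 0.7715).
q_1·a_3 = (-0.5774)·0 + (-0.5774)·4 + (-0.5774)·0 = -2.3094; q_2·a_3 = (-0.1543)·0 + (-0.6172)·4 + 0.7715·0 = -2.4689.
u_3 = a_3 + 2.3094·q_1 + 2.4689·q_2 = (-1.7143, 1.1429, 0.5714).
‖u_3‖ = 2.1381, so q_3 = (-0.8018, 0.5345, 0.2673).

Q = [[-0.5774, -0.1543, -0.8018], [-0.5774, -0.6172, 0.5345], [-0.5774, 0.7715, 0.2673]], R = [[5.1962, 4.6188, -2.3094], [0.0000, 2.1602, -2.4689], [0.0000, 0.0000, 2.1381]]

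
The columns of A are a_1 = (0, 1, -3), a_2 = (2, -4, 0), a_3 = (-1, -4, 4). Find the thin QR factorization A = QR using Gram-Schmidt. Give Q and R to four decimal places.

Q = [[0.0000, 0.4663, -0.8847], [0.3162, -0.8393, -0.4423], [-0.9487, -0.2798, -0.1474]], R = [[3.1623, -1.2649, -5.0596], [0.0000, 4.2895, 1.7718], [0.0000, 0.0000, 2.0642]]

a_1 = (0, 1, -3); ‖a_1‖ = 3.1623, so e_1 = (0.0000, 0.3162, -0.9487).
e_1·a_2 = 0.0000·2 + 0.3162·(-4) + (-0.9487)·0 = -1.2649.
u_2 = a_2 + 1.2649·e_1 = (2.0000, -3.6000, -1.2000).
‖u_2‖ = 4.2895, so e_2 = (0.4663, -0.8393, -0.2798).
e_1·a_3 = 0.0000·(-1) + 0.3162·(-4) + (-0.9487)·4 = -5.0596; e_2·a_3 = 0.4663·(-1) + (-0.8393)·(-4) + (-0.2798)·4 = 1.7718.
u_3 = a_3 + 5.0596·e_1 − 1.7718·e_2 = (-1.8261, -0.9130, -0.3043).
‖u_3‖ = 2.0642, so e_3 = (-0.8847, -0.4423, -0.1474).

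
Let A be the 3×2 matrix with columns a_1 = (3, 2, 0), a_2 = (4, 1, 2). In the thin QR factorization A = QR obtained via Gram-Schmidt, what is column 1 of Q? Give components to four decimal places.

a_1 = (3, 2, 0); ‖a_1‖ = 3.6056, so q_1 = (0.8321, 0.5547, 0.0000).

q_1 = (0.8321, 0.5547, 0.0000)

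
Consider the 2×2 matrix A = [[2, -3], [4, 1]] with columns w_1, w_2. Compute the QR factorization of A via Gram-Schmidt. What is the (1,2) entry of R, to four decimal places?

w_1 = (2, 4); ‖w_1‖ = 4.4721, so q_1 = (0.4472, 0.8944).
r_{12} = q_1·w_2 = -0.4472.

r_{12} = -0.4472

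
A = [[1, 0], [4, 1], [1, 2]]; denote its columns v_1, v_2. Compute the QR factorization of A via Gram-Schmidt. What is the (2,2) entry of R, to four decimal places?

r_{22} = 1.7321

v_1 = (1, 4, 1); ‖v_1‖ = 4.2426, so e_1 = (0.2357, 0.9428, 0.2357).
e_1·v_2 = 0.2357·0 + 0.9428·1 + 0.2357·2 = 1.4142.
u_2 = v_2 − 1.4142·e_1 = (-0.3333, -0.3333, 1.6667).
r_{22} = ‖u_2‖ = 1.7321.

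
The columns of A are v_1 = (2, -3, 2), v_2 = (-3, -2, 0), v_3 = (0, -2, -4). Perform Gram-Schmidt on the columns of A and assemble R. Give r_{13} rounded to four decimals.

r_{13} = -0.4851

v_1 = (2, -3, 2); ‖v_1‖ = 4.1231, so q_1 = (0.4851, -0.7276, 0.4851).
r_{13} = q_1·v_3 = -0.4851.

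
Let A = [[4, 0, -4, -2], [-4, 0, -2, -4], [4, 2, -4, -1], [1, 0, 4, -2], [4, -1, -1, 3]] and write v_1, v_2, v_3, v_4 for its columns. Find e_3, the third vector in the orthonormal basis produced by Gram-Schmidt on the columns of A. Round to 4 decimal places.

e_3 = (-0.4574, -0.5195, -0.0790, 0.6998, -0.1581)

e_1 = v_1/‖v_1‖ = (4, -4, 4, 1, 4)/8.0623 = (0.4961, -0.4961, 0.4961, 0.1240, 0.4961).
r_{12} = e_1·v_2 = 0.4961.
u_2 = v_2 − 0.4961·e_1 = (-0.2462, 0.2462, 1.7538, -0.0615, -1.2462).
‖u_2‖ = 2.1803, so e_2 = (-0.1129, 0.1129, 0.8044, -0.0282, -0.5715).
r_{13} = e_1·v_3 = -2.9768; r_{23} = e_2·v_3 = -2.5331.
u_3 = v_3 + 2.9768·e_1 + 2.5331·e_2 = (-2.8091, -3.1909, -0.4854, 4.2977, -0.9709).
‖u_3‖ = 6.1418, so e_3 = (-0.4574, -0.5195, -0.0790, 0.6998, -0.1581).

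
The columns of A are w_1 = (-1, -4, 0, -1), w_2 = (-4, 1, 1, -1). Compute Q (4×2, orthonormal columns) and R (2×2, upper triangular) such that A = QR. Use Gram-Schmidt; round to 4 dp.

Q = [[-0.2357, -0.9062], [-0.9428, 0.2808], [0.0000, 0.2298], [-0.2357, -0.2170]], R = [[4.2426, 0.2357], [0.0000, 4.3525]]

q_1 = w_1/‖w_1‖ = (-1, -4, 0, -1)/4.2426 = (-0.2357, -0.9428, 0.0000, -0.2357).
r_{12} = q_1·w_2 = 0.2357.
u_2 = w_2 − 0.2357·q_1 = (-3.9444, 1.2222, 1.0000, -0.9444).
‖u_2‖ = 4.3525, so q_2 = (-0.9062, 0.2808, 0.2298, -0.2170).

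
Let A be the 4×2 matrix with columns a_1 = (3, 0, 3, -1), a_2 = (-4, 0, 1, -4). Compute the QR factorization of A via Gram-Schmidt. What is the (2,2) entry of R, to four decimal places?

r_{22} = 5.6289

a_1 = (3, 0, 3, -1); ‖a_1‖ = 4.3589, so e_1 = (0.6882, 0.0000, 0.6882, -0.2294).
e_1·a_2 = 0.6882·(-4) + 0.0000·0 + 0.6882·1 + (-0.2294)·(-4) = -1.1471.
u_2 = a_2 + 1.1471·e_1 = (-3.2105, 0.0000, 1.7895, -4.2632).
r_{22} = ‖u_2‖ = 5.6289.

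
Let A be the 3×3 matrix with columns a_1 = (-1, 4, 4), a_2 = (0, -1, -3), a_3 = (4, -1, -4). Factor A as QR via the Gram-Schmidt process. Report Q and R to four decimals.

Q = [[-0.1741, -0.3238, 0.9300], [0.6963, 0.6273, 0.3487], [0.6963, -0.7083, -0.1162]], R = [[5.7446, -2.7852, -4.1779], [0.0000, 1.4975, 0.9106], [0.0000, 0.0000, 3.8362]]

q_1 = a_1/‖a_1‖ = (-1, 4, 4)/5.7446 = (-0.1741, 0.6963, 0.6963).
r_{12} = q_1·a_2 = -2.7852.
u_2 = a_2 + 2.7852·q_1 = (-0.4848, 0.9394, -1.0606).
‖u_2‖ = 1.4975, so q_2 = (-0.3238, 0.6273, -0.7083).
r_{13} = q_1·a_3 = -4.1779; r_{23} = q_2·a_3 = 0.9106.
u_3 = a_3 + 4.1779·q_1 − 0.9106·q_2 = (3.5676, 1.3378, -0.4459).
‖u_3‖ = 3.8362, so q_3 = (0.9300, 0.3487, -0.1162).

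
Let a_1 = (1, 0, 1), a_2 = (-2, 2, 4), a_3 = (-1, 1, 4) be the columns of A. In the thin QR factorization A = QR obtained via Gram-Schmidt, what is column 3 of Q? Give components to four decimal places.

a_1 = (1, 0, 1); ‖a_1‖ = 1.4142, so e_1 = (0.7071, 0.0000, 0.7071).
e_1·a_2 = 0.7071·(-2) + 0.0000·2 + 0.7071·4 = 1.4142.
u_2 = a_2 − 1.4142·e_1 = (-3.0000, 2.0000, 3.0000).
‖u_2‖ = 4.6904, so e_2 = (-0.6396, 0.4264, 0.6396).
e_1·a_3 = 0.7071·(-1) + 0.0000·1 + 0.7071·4 = 2.1213; e_2·a_3 = (-0.6396)·(-1) + 0.4264·1 + 0.6396·4 = 3.6244.
u_3 = a_3 − 2.1213·e_1 − 3.6244·e_2 = (-0.1818, -0.5455, 0.1818).
‖u_3‖ = 0.6030, so e_3 = (-0.3015, -0.9045, 0.3015).

e_3 = (-0.3015, -0.9045, 0.3015)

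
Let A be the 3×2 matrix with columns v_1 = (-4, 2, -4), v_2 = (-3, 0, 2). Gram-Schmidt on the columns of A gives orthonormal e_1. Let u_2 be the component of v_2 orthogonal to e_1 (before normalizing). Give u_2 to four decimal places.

u_2 = (-2.5556, -0.2222, 2.4444)

v_1 = (-4, 2, -4); ‖v_1‖ = 6.0000, so e_1 = (-0.6667, 0.3333, -0.6667).
e_1·v_2 = (-0.6667)·(-3) + 0.3333·0 + (-0.6667)·2 = 0.6667.
u_2 = v_2 − 0.6667·e_1 = (-2.5556, -0.2222, 2.4444).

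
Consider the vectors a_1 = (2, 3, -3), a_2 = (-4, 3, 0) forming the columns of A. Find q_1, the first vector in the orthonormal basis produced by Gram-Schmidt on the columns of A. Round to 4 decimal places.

q_1 = (0.4264, 0.6396, -0.6396)

a_1 = (2, 3, -3); ‖a_1‖ = 4.6904, so q_1 = (0.4264, 0.6396, -0.6396).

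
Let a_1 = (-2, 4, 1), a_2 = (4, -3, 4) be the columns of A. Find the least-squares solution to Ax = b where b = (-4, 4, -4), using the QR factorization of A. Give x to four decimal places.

q_1 = a_1/‖a_1‖ = (-2, 4, 1)/4.5826 = (-0.4364, 0.8729, 0.2182).
r_{12} = q_1·a_2 = -3.4915.
u_2 = a_2 + 3.4915·q_1 = (2.4762, 0.0476, 4.7619).
‖u_2‖ = 5.3675, so q_2 = (0.4613, 0.0089, 0.8872).
Qᵀb = (4.3644, -5.3586).
Back-substitute: x_2 = -5.3586/5.3675 = -0.9983.
x_1 = (4.3644 + 3.4915·(-0.9983))/4.5826 = 0.1917.

x = (0.1917, -0.9983)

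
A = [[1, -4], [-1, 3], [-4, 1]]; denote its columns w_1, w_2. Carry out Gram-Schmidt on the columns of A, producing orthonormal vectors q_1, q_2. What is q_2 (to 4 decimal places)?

q_2 = (-0.7718, 0.5441, -0.3290)

q_1 = w_1/‖w_1‖ = (1, -1, -4)/4.2426 = (0.2357, -0.2357, -0.9428).
r_{12} = q_1·w_2 = -2.5927.
u_2 = w_2 + 2.5927·q_1 = (-3.3889, 2.3889, -1.4444).
‖u_2‖ = 4.3906, so q_2 = (-0.7718, 0.5441, -0.3290).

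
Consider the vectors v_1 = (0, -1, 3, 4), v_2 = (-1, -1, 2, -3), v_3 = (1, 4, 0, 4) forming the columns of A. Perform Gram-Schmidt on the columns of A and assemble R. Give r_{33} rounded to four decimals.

r_{33} = 3.4763

v_1 = (0, -1, 3, 4); ‖v_1‖ = 5.0990, so e_1 = (0.0000, -0.1961, 0.5883, 0.7845).
e_1·v_2 = 0.0000·(-1) + (-0.1961)·(-1) + 0.5883·2 + 0.7845·(-3) = -0.9806.
u_2 = v_2 + 0.9806·e_1 = (-1.0000, -1.1923, 2.5769, -2.2308).
‖u_2‖ = 3.7468, so e_2 = (-0.2669, -0.3182, 0.6878, -0.5954).
e_1·v_3 = 0.0000·1 + (-0.1961)·4 + 0.5883·0 + 0.7845·4 = 2.3534; e_2·v_3 = (-0.2669)·1 + (-0.3182)·4 + 0.6878·0 + (-0.5954)·4 = -3.9213.
u_3 = v_3 − 2.3534·e_1 + 3.9213·e_2 = (-0.0466, 3.2137, 1.3123, -0.1808).
r_{33} = ‖u_3‖ = 3.4763.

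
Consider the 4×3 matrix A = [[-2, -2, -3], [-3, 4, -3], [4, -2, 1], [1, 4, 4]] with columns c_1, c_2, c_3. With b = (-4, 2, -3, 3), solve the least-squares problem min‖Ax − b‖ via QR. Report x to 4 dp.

x = (-0.4286, 0.6071, 0.5714)

e_1 = c_1/‖c_1‖ = (-2, -3, 4, 1)/5.4772 = (-0.3651, -0.5477, 0.7303, 0.1826).
r_{12} = e_1·c_2 = -2.1909.
u_2 = c_2 + 2.1909·e_1 = (-2.8000, 2.8000, -0.4000, 4.4000).
‖u_2‖ = 5.9330, so e_2 = (-0.4719, 0.4719, -0.0674, 0.7416).
r_{13} = e_1·c_3 = 4.1992; r_{23} = e_2·c_3 = 2.8991.
u_3 = c_3 − 4.1992·e_1 − 2.8991·e_2 = (-0.0985, -2.0682, -1.8712, 1.0833).
‖u_3‖ = 2.9937, so e_3 = (-0.0329, -0.6908, -0.6251, 0.3619).
Qᵀb = (-1.2780, 5.2588, 1.7107).
Back-substitute: x_3 = 1.7107/2.9937 = 0.5714.
x_2 = (5.2588 − 2.8991·0.5714)/5.9330 = 0.6071.
x_1 = (-1.2780 + 2.1909·0.6071 − 4.1992·0.5714)/5.4772 = -0.4286.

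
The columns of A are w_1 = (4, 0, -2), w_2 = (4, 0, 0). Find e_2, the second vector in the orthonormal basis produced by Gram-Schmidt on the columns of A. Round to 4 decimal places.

e_1 = w_1/‖w_1‖ = (4, 0, -2)/4.4721 = (0.8944, 0.0000, -0.4472).
r_{12} = e_1·w_2 = 3.5777.
u_2 = w_2 − 3.5777·e_1 = (0.8000, 0.0000, 1.6000).
‖u_2‖ = 1.7889, so e_2 = (0.4472, 0.0000, 0.8944).

e_2 = (0.4472, 0.0000, 0.8944)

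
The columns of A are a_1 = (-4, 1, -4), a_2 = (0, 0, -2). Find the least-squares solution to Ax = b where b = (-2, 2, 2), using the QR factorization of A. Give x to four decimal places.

a_1 = (-4, 1, -4); ‖a_1‖ = 5.7446, so e_1 = (-0.6963, 0.1741, -0.6963).
e_1·a_2 = (-0.6963)·0 + 0.1741·0 + (-0.6963)·(-2) = 1.3926.
u_2 = a_2 − 1.3926·e_1 = (0.9697, -0.2424, -1.0303).
‖u_2‖ = 1.4355, so e_2 = (0.6755, -0.1689, -0.7177).
Qᵀb = (0.3482, -3.1243).
Back-substitute: x_2 = -3.1243/1.4355 = -2.1765.
x_1 = (0.3482 − 1.3926·(-2.1765))/5.7446 = 0.5882.

x = (0.5882, -2.1765)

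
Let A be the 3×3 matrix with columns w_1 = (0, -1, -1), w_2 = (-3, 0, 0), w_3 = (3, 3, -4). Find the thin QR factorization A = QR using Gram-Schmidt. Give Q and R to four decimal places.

w_1 = (0, -1, -1); ‖w_1‖ = 1.4142, so e_1 = (0.0000, -0.7071, -0.7071).
e_1·w_2 = 0.0000·(-3) + (-0.7071)·0 + (-0.7071)·0 = 0.0000.
u_2 = w_2 + 0.0000·e_1 = (-3.0000, 0.0000, 0.0000).
‖u_2‖ = 3.0000, so e_2 = (-1.0000, 0.0000, 0.0000).
e_1·w_3 = 0.0000·3 + (-0.7071)·3 + (-0.7071)·(-4) = 0.7071; e_2·w_3 = (-1.0000)·3 + 0.0000·3 + 0.0000·(-4) = -3.0000.
u_3 = w_3 − 0.7071·e_1 + 3.0000·e_2 = (0.0000, 3.5000, -3.5000).
‖u_3‖ = 4.9497, so e_3 = (0.0000, 0.7071, -0.7071).

Q = [[0.0000, -1.0000, 0.0000], [-0.7071, 0.0000, 0.7071], [-0.7071, 0.0000, -0.7071]], R = [[1.4142, 0.0000, 0.7071], [0.0000, 3.0000, -3.0000], [0.0000, 0.0000, 4.9497]]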